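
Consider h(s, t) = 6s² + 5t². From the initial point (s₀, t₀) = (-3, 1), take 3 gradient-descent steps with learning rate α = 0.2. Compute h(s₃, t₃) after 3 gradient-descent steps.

411.594944

∇h = (12s, 10t)
(s₁, t₁) = (-3, 1) − 0.2·(-36, 10) = (4.2, -1)
(s₂, t₂) = (4.2, -1) − 0.2·(50.4, -10) = (-5.88, 1)
(s₃, t₃) = (-5.88, 1) − 0.2·(-70.56, 10) = (8.232, -1)
h(8.232, -1) = 411.594944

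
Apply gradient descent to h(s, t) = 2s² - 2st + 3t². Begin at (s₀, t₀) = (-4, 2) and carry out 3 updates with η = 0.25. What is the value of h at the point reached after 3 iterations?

∇h = (4s - 2t, -2s + 6t)
(s₁, t₁) = (-4, 2) − 0.25·(-20, 20) = (1, -3)
(s₂, t₂) = (1, -3) − 0.25·(10, -20) = (-1.5, 2)
(s₃, t₃) = (-1.5, 2) − 0.25·(-10, 15) = (1, -1.75)
h(1, -1.75) = 14.6875

14.6875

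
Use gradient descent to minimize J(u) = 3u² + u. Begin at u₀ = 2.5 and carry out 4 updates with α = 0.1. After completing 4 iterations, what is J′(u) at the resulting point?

0.4096

J′(u) = 6u + 1
Step 1: J′(2.5) = 16; u₁ = 2.5 − 0.1·16 = 0.9
Step 2: J′(0.9) = 6.4; u₂ = 0.9 − 0.1·6.4 = 0.26
Step 3: J′(0.26) = 2.56; u₃ = 0.26 − 0.1·2.56 = 0.004
Step 4: J′(0.004) = 1.024; u₄ = 0.004 − 0.1·1.024 = -0.0984
J′(u) at (-0.0984) = 0.4096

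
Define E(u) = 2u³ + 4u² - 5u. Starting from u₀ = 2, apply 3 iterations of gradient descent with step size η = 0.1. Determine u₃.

-0.5235

E′(u) = 6u² + 8u - 5
Step 1: E′(2) = 35; u₁ = 2 − 0.1·35 = -1.5
Step 2: E′(-1.5) = -3.5; u₂ = -1.5 − 0.1·(-3.5) = -1.15
Step 3: E′(-1.15) = -6.265; u₃ = -1.15 − 0.1·(-6.265) = -0.5235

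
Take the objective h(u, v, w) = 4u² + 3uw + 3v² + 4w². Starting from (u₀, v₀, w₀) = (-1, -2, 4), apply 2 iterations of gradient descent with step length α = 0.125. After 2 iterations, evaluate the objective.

1.154296875

∇h = (8u + 3w, 6v, 3u + 8w)
Step 1: at (-1, -2, 4), ∇h = (4, -12, 29) → (-1, -2, 4) − 0.125·(4, -12, 29) = (-1.5, -0.5, 0.375)
Step 2: at (-1.5, -0.5, 0.375), ∇h = (-10.875, -3, -1.5) → (-1.5, -0.5, 0.375) − 0.125·(-10.875, -3, -1.5) = (-0.140625, -0.125, 0.5625)
h(-0.140625, -0.125, 0.5625) = 1.154296875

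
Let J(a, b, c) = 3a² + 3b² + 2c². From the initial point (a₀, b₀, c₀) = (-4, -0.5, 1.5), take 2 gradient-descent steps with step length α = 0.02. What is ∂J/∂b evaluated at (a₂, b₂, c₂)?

-2.3232

∇J = (6a, 6b, 4c)
(a₁, b₁, c₁) = (-4, -0.5, 1.5) − 0.02·(-24, -3, 6) = (-3.52, -0.44, 1.38)
(a₂, b₂, c₂) = (-3.52, -0.44, 1.38) − 0.02·(-21.12, -2.64, 5.52) = (-3.0976, -0.3872, 1.2696)
∂J/∂b at (-3.0976, -0.3872, 1.2696) = -2.3232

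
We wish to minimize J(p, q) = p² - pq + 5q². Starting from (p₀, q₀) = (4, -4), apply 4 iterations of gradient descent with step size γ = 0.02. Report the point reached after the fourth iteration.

∇J = (2p - q, -p + 10q)
Step 1: at (4, -4), ∇J = (12, -44) → (4, -4) − 0.02·(12, -44) = (3.76, -3.12)
Step 2: at (3.76, -3.12), ∇J = (10.64, -34.96) → (3.76, -3.12) − 0.02·(10.64, -34.96) = (3.5472, -2.4208)
Step 3: at (3.5472, -2.4208), ∇J = (9.5152, -27.7552) → (3.5472, -2.4208) − 0.02·(9.5152, -27.7552) = (3.356896, -1.865696)
Step 4: at (3.356896, -1.865696), ∇J = (8.579488, -22.013856) → (3.356896, -1.865696) − 0.02·(8.579488, -22.013856) = (3.18530624, -1.42541888)

(3.18530624, -1.42541888)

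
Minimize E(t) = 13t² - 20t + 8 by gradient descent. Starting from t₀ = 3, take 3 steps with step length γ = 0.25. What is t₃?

-370.375

E′(t) = 26t - 20
Step 1: E′(3) = 58; t₁ = 3 − 0.25·58 = -11.5
Step 2: E′(-11.5) = -319; t₂ = -11.5 − 0.25·(-319) = 68.25
Step 3: E′(68.25) = 1754.5; t₃ = 68.25 − 0.25·1754.5 = -370.375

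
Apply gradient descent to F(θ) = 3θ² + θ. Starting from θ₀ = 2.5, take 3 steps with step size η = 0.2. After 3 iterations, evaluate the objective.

F′(θ) = 6θ + 1
Step 1: F′(2.5) = 16; θ₁ = 2.5 − 0.2·16 = -0.7
Step 2: F′(-0.7) = -3.2; θ₂ = -0.7 − 0.2·(-3.2) = -0.06
Step 3: F′(-0.06) = 0.64; θ₃ = -0.06 − 0.2·0.64 = -0.188
F(-0.188) = -0.081968

-0.081968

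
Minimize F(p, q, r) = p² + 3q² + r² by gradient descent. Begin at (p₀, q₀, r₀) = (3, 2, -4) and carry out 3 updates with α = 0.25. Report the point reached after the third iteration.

∇F = (2p, 6q, 2r)
Step 1: at (3, 2, -4), ∇F = (6, 12, -8) → (3, 2, -4) − 0.25·(6, 12, -8) = (1.5, -1, -2)
Step 2: at (1.5, -1, -2), ∇F = (3, -6, -4) → (1.5, -1, -2) − 0.25·(3, -6, -4) = (0.75, 0.5, -1)
Step 3: at (0.75, 0.5, -1), ∇F = (1.5, 3, -2) → (0.75, 0.5, -1) − 0.25·(1.5, 3, -2) = (0.375, -0.25, -0.5)

(0.375, -0.25, -0.5)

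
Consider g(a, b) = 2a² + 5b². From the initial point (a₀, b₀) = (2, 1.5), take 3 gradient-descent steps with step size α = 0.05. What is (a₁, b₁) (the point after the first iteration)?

∇g = (4a, 10b)
Step 1: at (2, 1.5), ∇g = (8, 15) → (2, 1.5) − 0.05·(8, 15) = (1.6, 0.75)

(1.6, 0.75)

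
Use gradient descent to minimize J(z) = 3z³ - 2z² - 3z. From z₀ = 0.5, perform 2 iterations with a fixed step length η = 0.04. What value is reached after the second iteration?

J′(z) = 9z² - 4z - 3
Step 1: J′(0.5) = -2.75; z₁ = 0.5 − 0.04·(-2.75) = 0.61
Step 2: J′(0.61) = -2.0911; z₂ = 0.61 − 0.04·(-2.0911) = 0.693644

0.693644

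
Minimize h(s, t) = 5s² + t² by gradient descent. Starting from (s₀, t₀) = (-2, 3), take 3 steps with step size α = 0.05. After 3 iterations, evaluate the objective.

∇h = (10s, 2t)
Step 1: at (-2, 3), ∇h = (-20, 6) → (-2, 3) − 0.05·(-20, 6) = (-1, 2.7)
Step 2: at (-1, 2.7), ∇h = (-10, 5.4) → (-1, 2.7) − 0.05·(-10, 5.4) = (-0.5, 2.43)
Step 3: at (-0.5, 2.43), ∇h = (-5, 4.86) → (-0.5, 2.43) − 0.05·(-5, 4.86) = (-0.25, 2.187)
h(-0.25, 2.187) = 5.095469

5.095469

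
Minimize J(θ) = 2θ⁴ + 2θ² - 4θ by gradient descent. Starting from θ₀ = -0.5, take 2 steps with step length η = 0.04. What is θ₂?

-0.02139264

J′(θ) = 8θ³ + 4θ - 4
θ₁ = -0.5 − 0.04·(-7) = -0.22
θ₂ = -0.22 − 0.04·(-4.965184) = -0.02139264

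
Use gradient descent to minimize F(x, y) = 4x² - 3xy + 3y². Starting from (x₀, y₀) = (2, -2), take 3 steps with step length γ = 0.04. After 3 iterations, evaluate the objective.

∇F = (8x - 3y, -3x + 6y)
(x₁, y₁) = (2, -2) − 0.04·(22, -18) = (1.12, -1.28)
(x₂, y₂) = (1.12, -1.28) − 0.04·(12.8, -11.04) = (0.608, -0.8384)
(x₃, y₃) = (0.608, -0.8384) − 0.04·(7.3792, -6.8544) = (0.312832, -0.564224)
F(0.312832, -0.564224) = 1.876023574528

1.876023574528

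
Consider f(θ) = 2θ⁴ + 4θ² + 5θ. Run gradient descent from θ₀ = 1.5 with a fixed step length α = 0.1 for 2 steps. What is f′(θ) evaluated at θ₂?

50242.425442074624

f′(θ) = 8θ³ + 8θ + 5
Step 1: f′(1.5) = 44; θ₁ = 1.5 − 0.1·44 = -2.9
Step 2: f′(-2.9) = -213.312; θ₂ = -2.9 − 0.1·(-213.312) = 18.4312
f′(θ) at (18.4312) = 50242.425442074624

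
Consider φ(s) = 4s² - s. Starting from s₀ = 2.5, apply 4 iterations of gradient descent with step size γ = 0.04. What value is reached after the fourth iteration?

0.63280768

φ′(s) = 8s - 1
Step 1: φ′(2.5) = 19; s₁ = 2.5 − 0.04·19 = 1.74
Step 2: φ′(1.74) = 12.92; s₂ = 1.74 − 0.04·12.92 = 1.2232
Step 3: φ′(1.2232) = 8.7856; s₃ = 1.2232 − 0.04·8.7856 = 0.871776
Step 4: φ′(0.871776) = 5.974208; s₄ = 0.871776 − 0.04·5.974208 = 0.63280768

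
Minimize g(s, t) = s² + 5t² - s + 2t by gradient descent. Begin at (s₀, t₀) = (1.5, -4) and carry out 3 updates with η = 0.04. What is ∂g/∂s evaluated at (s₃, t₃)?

1.557376

∇g = (2s - 1, 10t + 2)
Step 1: at (1.5, -4), ∇g = (2, -38) → (1.5, -4) − 0.04·(2, -38) = (1.42, -2.48)
Step 2: at (1.42, -2.48), ∇g = (1.84, -22.8) → (1.42, -2.48) − 0.04·(1.84, -22.8) = (1.3464, -1.568)
Step 3: at (1.3464, -1.568), ∇g = (1.6928, -13.68) → (1.3464, -1.568) − 0.04·(1.6928, -13.68) = (1.278688, -1.0208)
∂g/∂s at (1.278688, -1.0208) = 1.557376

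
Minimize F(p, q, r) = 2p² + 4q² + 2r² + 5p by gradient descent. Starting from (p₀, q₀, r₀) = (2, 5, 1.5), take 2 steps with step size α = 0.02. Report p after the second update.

∇F = (4p + 5, 8q, 4r)
(p₁, q₁, r₁) = (2, 5, 1.5) − 0.02·(13, 40, 6) = (1.74, 4.2, 1.38)
(p₂, q₂, r₂) = (1.74, 4.2, 1.38) − 0.02·(11.96, 33.6, 5.52) = (1.5008, 3.528, 1.2696)
p = 1.5008

1.5008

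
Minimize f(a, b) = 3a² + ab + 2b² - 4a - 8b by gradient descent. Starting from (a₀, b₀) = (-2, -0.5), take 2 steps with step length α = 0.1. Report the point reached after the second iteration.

(0.19, 1.255)

∇f = (6a + b - 4, a + 4b - 8)
(a₁, b₁) = (-2, -0.5) − 0.1·(-16.5, -12) = (-0.35, 0.7)
(a₂, b₂) = (-0.35, 0.7) − 0.1·(-5.4, -5.55) = (0.19, 1.255)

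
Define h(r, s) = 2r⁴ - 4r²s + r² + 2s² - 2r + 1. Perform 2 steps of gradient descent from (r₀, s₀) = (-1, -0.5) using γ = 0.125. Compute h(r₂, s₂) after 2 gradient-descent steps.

1.1953125

∇h = (8r³ - 8rs + 2r - 2, -4r² + 4s)
(r₁, s₁) = (-1, -0.5) − 0.125·(-16, -6) = (1, 0.25)
(r₂, s₂) = (1, 0.25) − 0.125·(6, -3) = (0.25, 0.625)
h(0.25, 0.625) = 1.1953125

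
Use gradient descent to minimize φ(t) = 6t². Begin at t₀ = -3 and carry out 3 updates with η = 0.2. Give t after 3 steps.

φ′(t) = 12t
t₁ = -3 − 0.2·(-36) = 4.2
t₂ = 4.2 − 0.2·50.4 = -5.88
t₃ = -5.88 − 0.2·(-70.56) = 8.232

8.232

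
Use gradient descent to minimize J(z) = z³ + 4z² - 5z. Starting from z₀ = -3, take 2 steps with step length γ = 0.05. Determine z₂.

J′(z) = 3z² + 8z - 5
Step 1: J′(-3) = -2; z₁ = -3 − 0.05·(-2) = -2.9
Step 2: J′(-2.9) = -2.97; z₂ = -2.9 − 0.05·(-2.97) = -2.7515

-2.7515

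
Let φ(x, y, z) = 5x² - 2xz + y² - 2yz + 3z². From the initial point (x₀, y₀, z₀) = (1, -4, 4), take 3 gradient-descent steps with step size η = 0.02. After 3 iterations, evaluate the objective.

∇φ = (10x - 2z, 2y - 2z, -2x - 2y + 6z)
(x₁, y₁, z₁) = (1, -4, 4) − 0.02·(2, -16, 30) = (0.96, -3.68, 3.4)
(x₂, y₂, z₂) = (0.96, -3.68, 3.4) − 0.02·(2.8, -14.16, 25.84) = (0.904, -3.3968, 2.8832)
(x₃, y₃, z₃) = (0.904, -3.3968, 2.8832) − 0.02·(3.2736, -12.56, 22.2848) = (0.838528, -3.1456, 2.437504)
φ(0.838528, -3.1456, 2.437504) = 42.481717100544

42.481717100544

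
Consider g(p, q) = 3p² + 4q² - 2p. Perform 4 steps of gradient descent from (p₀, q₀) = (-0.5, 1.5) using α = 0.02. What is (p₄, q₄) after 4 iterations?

∇g = (6p - 2, 8q)
(p₁, q₁) = (-0.5, 1.5) − 0.02·(-5, 12) = (-0.4, 1.26)
(p₂, q₂) = (-0.4, 1.26) − 0.02·(-4.4, 10.08) = (-0.312, 1.0584)
(p₃, q₃) = (-0.312, 1.0584) − 0.02·(-3.872, 8.4672) = (-0.23456, 0.889056)
(p₄, q₄) = (-0.23456, 0.889056) − 0.02·(-3.40736, 7.112448) = (-0.1664128, 0.74680704)

(-0.1664128, 0.74680704)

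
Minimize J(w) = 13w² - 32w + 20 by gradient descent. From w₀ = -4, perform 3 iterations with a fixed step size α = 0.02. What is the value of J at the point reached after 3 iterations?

J′(w) = 26w - 32
w₁ = -4 − 0.02·(-136) = -1.28
w₂ = -1.28 − 0.02·(-65.28) = 0.0256
w₃ = 0.0256 − 0.02·(-31.3344) = 0.652288
J(0.652288) = 4.658019254272

4.658019254272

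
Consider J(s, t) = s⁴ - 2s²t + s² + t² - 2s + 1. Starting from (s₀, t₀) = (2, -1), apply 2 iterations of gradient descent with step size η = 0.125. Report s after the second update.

14.5703125

∇J = (4s³ - 4st + 2s - 2, -2s² + 2t)
Step 1: at (2, -1), ∇J = (42, -10) → (2, -1) − 0.125·(42, -10) = (-3.25, 0.25)
Step 2: at (-3.25, 0.25), ∇J = (-142.5625, -20.625) → (-3.25, 0.25) − 0.125·(-142.5625, -20.625) = (14.5703125, 2.828125)
s = 14.5703125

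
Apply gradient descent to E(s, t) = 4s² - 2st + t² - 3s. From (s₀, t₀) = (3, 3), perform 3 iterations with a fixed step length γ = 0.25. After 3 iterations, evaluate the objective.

∇E = (8s - 2t - 3, -2s + 2t)
(s₁, t₁) = (3, 3) − 0.25·(15, 0) = (-0.75, 3)
(s₂, t₂) = (-0.75, 3) − 0.25·(-15, 7.5) = (3, 1.125)
(s₃, t₃) = (3, 1.125) − 0.25·(18.75, -3.75) = (-1.6875, 2.0625)
E(-1.6875, 2.0625) = 27.66796875

27.66796875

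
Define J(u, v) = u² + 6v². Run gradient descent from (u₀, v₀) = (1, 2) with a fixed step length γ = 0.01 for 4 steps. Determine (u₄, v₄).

(0.92236816, 1.19939072)

∇J = (2u, 12v)
Step 1: at (1, 2), ∇J = (2, 24) → (1, 2) − 0.01·(2, 24) = (0.98, 1.76)
Step 2: at (0.98, 1.76), ∇J = (1.96, 21.12) → (0.98, 1.76) − 0.01·(1.96, 21.12) = (0.9604, 1.5488)
Step 3: at (0.9604, 1.5488), ∇J = (1.9208, 18.5856) → (0.9604, 1.5488) − 0.01·(1.9208, 18.5856) = (0.941192, 1.362944)
Step 4: at (0.941192, 1.362944), ∇J = (1.882384, 16.355328) → (0.941192, 1.362944) − 0.01·(1.882384, 16.355328) = (0.92236816, 1.19939072)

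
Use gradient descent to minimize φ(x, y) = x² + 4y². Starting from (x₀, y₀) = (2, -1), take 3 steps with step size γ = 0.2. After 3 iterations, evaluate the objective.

∇φ = (2x, 8y)
Step 1: at (2, -1), ∇φ = (4, -8) → (2, -1) − 0.2·(4, -8) = (1.2, 0.6)
Step 2: at (1.2, 0.6), ∇φ = (2.4, 4.8) → (1.2, 0.6) − 0.2·(2.4, 4.8) = (0.72, -0.36)
Step 3: at (0.72, -0.36), ∇φ = (1.44, -2.88) → (0.72, -0.36) − 0.2·(1.44, -2.88) = (0.432, 0.216)
φ(0.432, 0.216) = 0.373248

0.373248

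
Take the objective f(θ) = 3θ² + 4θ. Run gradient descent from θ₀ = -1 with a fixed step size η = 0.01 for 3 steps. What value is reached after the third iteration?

-0.943528

f′(θ) = 6θ + 4
θ₁ = -1 − 0.01·(-2) = -0.98
θ₂ = -0.98 − 0.01·(-1.88) = -0.9612
θ₃ = -0.9612 − 0.01·(-1.7672) = -0.943528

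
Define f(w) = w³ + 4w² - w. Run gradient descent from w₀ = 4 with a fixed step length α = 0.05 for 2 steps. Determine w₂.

0.079625

f′(w) = 3w² + 8w - 1
w₁ = 4 − 0.05·79 = 0.05
w₂ = 0.05 − 0.05·(-0.5925) = 0.079625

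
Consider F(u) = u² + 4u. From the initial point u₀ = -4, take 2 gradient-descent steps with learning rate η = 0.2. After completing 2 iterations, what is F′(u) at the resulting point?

-1.44

F′(u) = 2u + 4
u₁ = -4 − 0.2·(-4) = -3.2
u₂ = -3.2 − 0.2·(-2.4) = -2.72
F′(u) at (-2.72) = -1.44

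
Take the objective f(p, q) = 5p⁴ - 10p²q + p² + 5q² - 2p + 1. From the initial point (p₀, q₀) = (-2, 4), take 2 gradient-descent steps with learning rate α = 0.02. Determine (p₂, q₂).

(-2.1149312, 3.90688)

∇f = (20p³ - 20pq + 2p - 2, -10p² + 10q)
(p₁, q₁) = (-2, 4) − 0.02·(-6, 0) = (-1.88, 4)
(p₂, q₂) = (-1.88, 4) − 0.02·(11.74656, 4.656) = (-2.1149312, 3.90688)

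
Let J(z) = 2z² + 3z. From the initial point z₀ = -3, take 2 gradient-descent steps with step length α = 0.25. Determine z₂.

J′(z) = 4z + 3
Step 1: J′(-3) = -9; z₁ = -3 − 0.25·(-9) = -0.75
Step 2: J′(-0.75) = 0; z₂ = -0.75 − 0.25·0 = -0.75

-0.75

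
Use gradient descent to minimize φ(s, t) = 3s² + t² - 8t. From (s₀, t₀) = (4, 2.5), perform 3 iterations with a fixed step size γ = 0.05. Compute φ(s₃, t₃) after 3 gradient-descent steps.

∇φ = (6s, 2t - 8)
Step 1: at (4, 2.5), ∇φ = (24, -3) → (4, 2.5) − 0.05·(24, -3) = (2.8, 2.65)
Step 2: at (2.8, 2.65), ∇φ = (16.8, -2.7) → (2.8, 2.65) − 0.05·(16.8, -2.7) = (1.96, 2.785)
Step 3: at (1.96, 2.785), ∇φ = (11.76, -2.43) → (1.96, 2.785) − 0.05·(11.76, -2.43) = (1.372, 2.9065)
φ(1.372, 2.9065) = -9.15710575

-9.15710575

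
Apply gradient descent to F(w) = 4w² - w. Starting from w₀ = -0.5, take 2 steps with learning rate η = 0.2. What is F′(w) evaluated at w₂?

-1.8

F′(w) = 8w - 1
w₁ = -0.5 − 0.2·(-5) = 0.5
w₂ = 0.5 − 0.2·3 = -0.1
F′(w) at (-0.1) = -1.8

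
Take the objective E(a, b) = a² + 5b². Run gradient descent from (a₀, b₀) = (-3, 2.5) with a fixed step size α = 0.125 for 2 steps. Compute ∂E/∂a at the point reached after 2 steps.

∇E = (2a, 10b)
(a₁, b₁) = (-3, 2.5) − 0.125·(-6, 25) = (-2.25, -0.625)
(a₂, b₂) = (-2.25, -0.625) − 0.125·(-4.5, -6.25) = (-1.6875, 0.15625)
∂E/∂a at (-1.6875, 0.15625) = -3.375

-3.375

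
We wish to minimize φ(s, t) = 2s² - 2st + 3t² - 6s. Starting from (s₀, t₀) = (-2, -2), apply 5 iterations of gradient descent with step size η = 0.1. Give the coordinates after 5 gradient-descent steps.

(1.024, 0.12)

∇φ = (4s - 2t - 6, -2s + 6t)
(s₁, t₁) = (-2, -2) − 0.1·(-10, -8) = (-1, -1.2)
(s₂, t₂) = (-1, -1.2) − 0.1·(-7.6, -5.2) = (-0.24, -0.68)
(s₃, t₃) = (-0.24, -0.68) − 0.1·(-5.6, -3.6) = (0.32, -0.32)
(s₄, t₄) = (0.32, -0.32) − 0.1·(-4.08, -2.56) = (0.728, -0.064)
(s₅, t₅) = (0.728, -0.064) − 0.1·(-2.96, -1.84) = (1.024, 0.12)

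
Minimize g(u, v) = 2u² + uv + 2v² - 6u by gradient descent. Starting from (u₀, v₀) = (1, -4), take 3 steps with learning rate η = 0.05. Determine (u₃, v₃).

∇g = (4u + v - 6, u + 4v)
Step 1: at (1, -4), ∇g = (-6, -15) → (1, -4) − 0.05·(-6, -15) = (1.3, -3.25)
Step 2: at (1.3, -3.25), ∇g = (-4.05, -11.7) → (1.3, -3.25) − 0.05·(-4.05, -11.7) = (1.5025, -2.665)
Step 3: at (1.5025, -2.665), ∇g = (-2.655, -9.1575) → (1.5025, -2.665) − 0.05·(-2.655, -9.1575) = (1.63525, -2.207125)

(1.63525, -2.207125)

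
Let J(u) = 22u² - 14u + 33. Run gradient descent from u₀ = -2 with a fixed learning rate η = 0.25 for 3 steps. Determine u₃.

2318.5

J′(u) = 44u - 14
Step 1: J′(-2) = -102; u₁ = -2 − 0.25·(-102) = 23.5
Step 2: J′(23.5) = 1020; u₂ = 23.5 − 0.25·1020 = -231.5
Step 3: J′(-231.5) = -10200; u₃ = -231.5 − 0.25·(-10200) = 2318.5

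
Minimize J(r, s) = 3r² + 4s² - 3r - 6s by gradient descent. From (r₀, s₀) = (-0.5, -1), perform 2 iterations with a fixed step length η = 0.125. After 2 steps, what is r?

∇J = (6r - 3, 8s - 6)
Step 1: at (-0.5, -1), ∇J = (-6, -14) → (-0.5, -1) − 0.125·(-6, -14) = (0.25, 0.75)
Step 2: at (0.25, 0.75), ∇J = (-1.5, 0) → (0.25, 0.75) − 0.125·(-1.5, 0) = (0.4375, 0.75)
r = 0.4375

0.4375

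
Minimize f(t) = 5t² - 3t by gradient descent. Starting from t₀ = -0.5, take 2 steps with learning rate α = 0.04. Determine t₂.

f′(t) = 10t - 3
Step 1: f′(-0.5) = -8; t₁ = -0.5 − 0.04·(-8) = -0.18
Step 2: f′(-0.18) = -4.8; t₂ = -0.18 − 0.04·(-4.8) = 0.012

0.012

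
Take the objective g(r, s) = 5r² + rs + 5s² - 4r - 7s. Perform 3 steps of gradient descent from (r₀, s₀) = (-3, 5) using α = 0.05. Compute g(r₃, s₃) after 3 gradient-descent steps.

0.683600078125

∇g = (10r + s - 4, r + 10s - 7)
(r₁, s₁) = (-3, 5) − 0.05·(-29, 40) = (-1.55, 3)
(r₂, s₂) = (-1.55, 3) − 0.05·(-16.5, 21.45) = (-0.725, 1.9275)
(r₃, s₃) = (-0.725, 1.9275) − 0.05·(-9.3225, 11.55) = (-0.258875, 1.35)
g(-0.258875, 1.35) = 0.683600078125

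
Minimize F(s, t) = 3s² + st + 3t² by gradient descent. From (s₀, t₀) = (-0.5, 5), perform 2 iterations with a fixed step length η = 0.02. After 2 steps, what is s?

-0.5634

∇F = (6s + t, s + 6t)
Step 1: at (-0.5, 5), ∇F = (2, 29.5) → (-0.5, 5) − 0.02·(2, 29.5) = (-0.54, 4.41)
Step 2: at (-0.54, 4.41), ∇F = (1.17, 25.92) → (-0.54, 4.41) − 0.02·(1.17, 25.92) = (-0.5634, 3.8916)
s = -0.5634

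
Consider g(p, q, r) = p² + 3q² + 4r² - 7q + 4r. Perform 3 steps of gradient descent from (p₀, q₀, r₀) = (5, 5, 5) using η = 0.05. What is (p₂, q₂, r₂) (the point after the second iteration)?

(4.05, 3.045, 1.48)

∇g = (2p, 6q - 7, 8r + 4)
(p₁, q₁, r₁) = (5, 5, 5) − 0.05·(10, 23, 44) = (4.5, 3.85, 2.8)
(p₂, q₂, r₂) = (4.5, 3.85, 2.8) − 0.05·(9, 16.1, 26.4) = (4.05, 3.045, 1.48)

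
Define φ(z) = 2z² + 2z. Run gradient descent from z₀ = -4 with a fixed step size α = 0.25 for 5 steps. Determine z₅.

φ′(z) = 4z + 2
z₁ = -4 − 0.25·(-14) = -0.5
z₂ = -0.5 − 0.25·0 = -0.5
z₃ = -0.5 − 0.25·0 = -0.5
z₄ = -0.5 − 0.25·0 = -0.5
z₅ = -0.5 − 0.25·0 = -0.5

-0.5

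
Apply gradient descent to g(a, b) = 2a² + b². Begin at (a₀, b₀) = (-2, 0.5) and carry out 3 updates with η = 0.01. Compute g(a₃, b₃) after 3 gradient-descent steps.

6.483522912784

∇g = (4a, 2b)
(a₁, b₁) = (-2, 0.5) − 0.01·(-8, 1) = (-1.92, 0.49)
(a₂, b₂) = (-1.92, 0.49) − 0.01·(-7.68, 0.98) = (-1.8432, 0.4802)
(a₃, b₃) = (-1.8432, 0.4802) − 0.01·(-7.3728, 0.9604) = (-1.769472, 0.470596)
g(-1.769472, 0.470596) = 6.483522912784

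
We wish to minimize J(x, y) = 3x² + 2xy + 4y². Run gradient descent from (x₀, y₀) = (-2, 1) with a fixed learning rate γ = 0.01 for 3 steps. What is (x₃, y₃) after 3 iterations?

(-1.715312, 0.883608)

∇J = (6x + 2y, 2x + 8y)
(x₁, y₁) = (-2, 1) − 0.01·(-10, 4) = (-1.9, 0.96)
(x₂, y₂) = (-1.9, 0.96) − 0.01·(-9.48, 3.88) = (-1.8052, 0.9212)
(x₃, y₃) = (-1.8052, 0.9212) − 0.01·(-8.9888, 3.7592) = (-1.715312, 0.883608)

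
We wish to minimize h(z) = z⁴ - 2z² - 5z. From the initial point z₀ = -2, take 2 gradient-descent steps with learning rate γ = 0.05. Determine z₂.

h′(z) = 4z³ - 4z - 5
z₁ = -2 − 0.05·(-29) = -0.55
z₂ = -0.55 − 0.05·(-3.4655) = -0.376725

-0.376725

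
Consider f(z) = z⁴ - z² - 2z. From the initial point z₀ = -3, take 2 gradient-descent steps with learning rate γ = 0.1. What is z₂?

-153.0096

f′(z) = 4z³ - 2z - 2
z₁ = -3 − 0.1·(-104) = 7.4
z₂ = 7.4 − 0.1·1604.096 = -153.0096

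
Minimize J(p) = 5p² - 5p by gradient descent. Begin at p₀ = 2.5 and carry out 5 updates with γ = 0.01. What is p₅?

1.68098

J′(p) = 10p - 5
p₁ = 2.5 − 0.01·20 = 2.3
p₂ = 2.3 − 0.01·18 = 2.12
p₃ = 2.12 − 0.01·16.2 = 1.958
p₄ = 1.958 − 0.01·14.58 = 1.8122
p₅ = 1.8122 − 0.01·13.122 = 1.68098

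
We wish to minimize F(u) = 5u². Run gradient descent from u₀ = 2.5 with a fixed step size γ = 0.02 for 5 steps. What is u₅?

F′(u) = 10u
u₁ = 2.5 − 0.02·25 = 2
u₂ = 2 − 0.02·20 = 1.6
u₃ = 1.6 − 0.02·16 = 1.28
u₄ = 1.28 − 0.02·12.8 = 1.024
u₅ = 1.024 − 0.02·10.24 = 0.8192

0.8192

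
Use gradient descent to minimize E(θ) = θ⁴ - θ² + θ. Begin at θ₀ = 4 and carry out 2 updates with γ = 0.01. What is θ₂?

1.39248196

E′(θ) = 4θ³ - 2θ + 1
Step 1: E′(4) = 249; θ₁ = 4 − 0.01·249 = 1.51
Step 2: E′(1.51) = 11.751804; θ₂ = 1.51 − 0.01·11.751804 = 1.39248196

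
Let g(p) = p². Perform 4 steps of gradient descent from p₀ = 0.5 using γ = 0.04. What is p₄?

0.35819648

g′(p) = 2p
Step 1: g′(0.5) = 1; p₁ = 0.5 − 0.04·1 = 0.46
Step 2: g′(0.46) = 0.92; p₂ = 0.46 − 0.04·0.92 = 0.4232
Step 3: g′(0.4232) = 0.8464; p₃ = 0.4232 − 0.04·0.8464 = 0.389344
Step 4: g′(0.389344) = 0.778688; p₄ = 0.389344 − 0.04·0.778688 = 0.35819648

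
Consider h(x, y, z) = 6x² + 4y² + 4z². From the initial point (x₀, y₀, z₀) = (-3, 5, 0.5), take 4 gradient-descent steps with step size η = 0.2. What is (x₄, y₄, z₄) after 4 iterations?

(-11.5248, 0.648, 0.0648)

∇h = (12x, 8y, 8z)
(x₁, y₁, z₁) = (-3, 5, 0.5) − 0.2·(-36, 40, 4) = (4.2, -3, -0.3)
(x₂, y₂, z₂) = (4.2, -3, -0.3) − 0.2·(50.4, -24, -2.4) = (-5.88, 1.8, 0.18)
(x₃, y₃, z₃) = (-5.88, 1.8, 0.18) − 0.2·(-70.56, 14.4, 1.44) = (8.232, -1.08, -0.108)
(x₄, y₄, z₄) = (8.232, -1.08, -0.108) − 0.2·(98.784, -8.64, -0.864) = (-11.5248, 0.648, 0.0648)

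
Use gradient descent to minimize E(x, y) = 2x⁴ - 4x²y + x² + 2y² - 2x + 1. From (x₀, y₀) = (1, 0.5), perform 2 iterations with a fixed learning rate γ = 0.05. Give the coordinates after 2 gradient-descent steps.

(0.8072, 0.608)

∇E = (8x³ - 8xy + 2x - 2, -4x² + 4y)
Step 1: at (1, 0.5), ∇E = (4, -2) → (1, 0.5) − 0.05·(4, -2) = (0.8, 0.6)
Step 2: at (0.8, 0.6), ∇E = (-0.144, -0.16) → (0.8, 0.6) − 0.05·(-0.144, -0.16) = (0.8072, 0.608)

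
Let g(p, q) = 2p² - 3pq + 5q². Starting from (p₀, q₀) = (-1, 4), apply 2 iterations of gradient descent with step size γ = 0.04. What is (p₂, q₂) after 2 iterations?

∇g = (4p - 3q, -3p + 10q)
(p₁, q₁) = (-1, 4) − 0.04·(-16, 43) = (-0.36, 2.28)
(p₂, q₂) = (-0.36, 2.28) − 0.04·(-8.28, 23.88) = (-0.0288, 1.3248)

(-0.0288, 1.3248)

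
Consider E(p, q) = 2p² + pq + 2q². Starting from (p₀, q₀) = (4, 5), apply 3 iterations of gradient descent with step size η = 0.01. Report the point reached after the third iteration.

(3.401851, 4.314524)

∇E = (4p + q, p + 4q)
(p₁, q₁) = (4, 5) − 0.01·(21, 24) = (3.79, 4.76)
(p₂, q₂) = (3.79, 4.76) − 0.01·(19.92, 22.83) = (3.5908, 4.5317)
(p₃, q₃) = (3.5908, 4.5317) − 0.01·(18.8949, 21.7176) = (3.401851, 4.314524)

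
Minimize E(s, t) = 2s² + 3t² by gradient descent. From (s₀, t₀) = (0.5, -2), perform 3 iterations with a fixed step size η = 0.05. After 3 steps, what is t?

-0.686

∇E = (4s, 6t)
Step 1: at (0.5, -2), ∇E = (2, -12) → (0.5, -2) − 0.05·(2, -12) = (0.4, -1.4)
Step 2: at (0.4, -1.4), ∇E = (1.6, -8.4) → (0.4, -1.4) − 0.05·(1.6, -8.4) = (0.32, -0.98)
Step 3: at (0.32, -0.98), ∇E = (1.28, -5.88) → (0.32, -0.98) − 0.05·(1.28, -5.88) = (0.256, -0.686)
t = -0.686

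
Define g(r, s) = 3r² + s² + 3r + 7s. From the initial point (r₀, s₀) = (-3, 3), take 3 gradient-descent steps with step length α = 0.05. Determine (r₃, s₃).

(-1.3575, 1.2385)

∇g = (6r + 3, 2s + 7)
(r₁, s₁) = (-3, 3) − 0.05·(-15, 13) = (-2.25, 2.35)
(r₂, s₂) = (-2.25, 2.35) − 0.05·(-10.5, 11.7) = (-1.725, 1.765)
(r₃, s₃) = (-1.725, 1.765) − 0.05·(-7.35, 10.53) = (-1.3575, 1.2385)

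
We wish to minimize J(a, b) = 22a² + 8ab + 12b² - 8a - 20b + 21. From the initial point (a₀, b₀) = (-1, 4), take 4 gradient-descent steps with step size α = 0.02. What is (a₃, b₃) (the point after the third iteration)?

(-0.179136, 1.42528)

∇J = (44a + 8b - 8, 8a + 24b - 20)
(a₁, b₁) = (-1, 4) − 0.02·(-20, 68) = (-0.6, 2.64)
(a₂, b₂) = (-0.6, 2.64) − 0.02·(-13.28, 38.56) = (-0.3344, 1.8688)
(a₃, b₃) = (-0.3344, 1.8688) − 0.02·(-7.7632, 22.176) = (-0.179136, 1.42528)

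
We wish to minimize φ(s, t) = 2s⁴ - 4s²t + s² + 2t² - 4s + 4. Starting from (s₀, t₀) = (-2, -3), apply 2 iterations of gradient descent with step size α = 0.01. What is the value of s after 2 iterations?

∇φ = (8s³ - 8st + 2s - 4, -4s² + 4t)
(s₁, t₁) = (-2, -3) − 0.01·(-120, -28) = (-0.8, -2.72)
(s₂, t₂) = (-0.8, -2.72) − 0.01·(-27.104, -13.44) = (-0.52896, -2.5856)
s = -0.52896

-0.52896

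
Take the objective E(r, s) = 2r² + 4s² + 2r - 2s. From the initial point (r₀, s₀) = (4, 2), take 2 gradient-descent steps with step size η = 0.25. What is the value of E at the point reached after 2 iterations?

∇E = (4r + 2, 8s - 2)
Step 1: at (4, 2), ∇E = (18, 14) → (4, 2) − 0.25·(18, 14) = (-0.5, -1.5)
Step 2: at (-0.5, -1.5), ∇E = (0, -14) → (-0.5, -1.5) − 0.25·(0, -14) = (-0.5, 2)
E(-0.5, 2) = 11.5

11.5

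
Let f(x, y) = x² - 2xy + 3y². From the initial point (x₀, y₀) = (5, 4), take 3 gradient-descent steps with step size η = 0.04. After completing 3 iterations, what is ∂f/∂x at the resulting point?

3.975808

∇f = (2x - 2y, -2x + 6y)
Step 1: at (5, 4), ∇f = (2, 14) → (5, 4) − 0.04·(2, 14) = (4.92, 3.44)
Step 2: at (4.92, 3.44), ∇f = (2.96, 10.8) → (4.92, 3.44) − 0.04·(2.96, 10.8) = (4.8016, 3.008)
Step 3: at (4.8016, 3.008), ∇f = (3.5872, 8.4448) → (4.8016, 3.008) − 0.04·(3.5872, 8.4448) = (4.658112, 2.670208)
∂f/∂x at (4.658112, 2.670208) = 3.975808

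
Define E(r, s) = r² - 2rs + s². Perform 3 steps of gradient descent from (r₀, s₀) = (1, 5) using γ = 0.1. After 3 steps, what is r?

∇E = (2r - 2s, -2r + 2s)
(r₁, s₁) = (1, 5) − 0.1·(-8, 8) = (1.8, 4.2)
(r₂, s₂) = (1.8, 4.2) − 0.1·(-4.8, 4.8) = (2.28, 3.72)
(r₃, s₃) = (2.28, 3.72) − 0.1·(-2.88, 2.88) = (2.568, 3.432)
r = 2.568

2.568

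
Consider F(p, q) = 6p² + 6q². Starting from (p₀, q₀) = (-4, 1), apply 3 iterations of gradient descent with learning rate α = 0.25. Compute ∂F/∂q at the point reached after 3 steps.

∇F = (12p, 12q)
(p₁, q₁) = (-4, 1) − 0.25·(-48, 12) = (8, -2)
(p₂, q₂) = (8, -2) − 0.25·(96, -24) = (-16, 4)
(p₃, q₃) = (-16, 4) − 0.25·(-192, 48) = (32, -8)
∂F/∂q at (32, -8) = -96

-96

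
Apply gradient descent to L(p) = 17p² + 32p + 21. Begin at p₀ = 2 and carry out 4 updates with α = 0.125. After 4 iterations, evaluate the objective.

L′(p) = 34p + 32
p₁ = 2 − 0.125·100 = -10.5
p₂ = -10.5 − 0.125·(-325) = 30.125
p₃ = 30.125 − 0.125·1056.25 = -101.90625
p₄ = -101.90625 − 0.125·(-3432.8125) = 327.1953125
L(327.1953125) = 1830456.38287353515625

1830456.38287353515625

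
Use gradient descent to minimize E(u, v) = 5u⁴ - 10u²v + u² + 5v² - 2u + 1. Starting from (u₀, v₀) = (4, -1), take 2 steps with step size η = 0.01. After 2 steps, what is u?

169.4865392

∇E = (20u³ - 20uv + 2u - 2, -10u² + 10v)
(u₁, v₁) = (4, -1) − 0.01·(1366, -170) = (-9.66, 0.7)
(u₂, v₂) = (-9.66, 0.7) − 0.01·(-17914.65392, -926.156) = (169.4865392, 9.96156)
u = 169.4865392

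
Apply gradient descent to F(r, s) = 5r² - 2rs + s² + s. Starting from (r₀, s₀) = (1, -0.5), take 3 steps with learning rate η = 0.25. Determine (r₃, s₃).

∇F = (10r - 2s, -2r + 2s + 1)
(r₁, s₁) = (1, -0.5) − 0.25·(11, -2) = (-1.75, 0)
(r₂, s₂) = (-1.75, 0) − 0.25·(-17.5, 4.5) = (2.625, -1.125)
(r₃, s₃) = (2.625, -1.125) − 0.25·(28.5, -6.5) = (-4.5, 0.5)

(-4.5, 0.5)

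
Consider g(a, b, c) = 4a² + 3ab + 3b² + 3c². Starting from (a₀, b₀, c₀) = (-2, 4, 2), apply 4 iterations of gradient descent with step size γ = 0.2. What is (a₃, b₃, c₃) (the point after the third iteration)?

∇g = (8a + 3b, 3a + 6b, 6c)
Step 1: at (-2, 4, 2), ∇g = (-4, 18, 12) → (-2, 4, 2) − 0.2·(-4, 18, 12) = (-1.2, 0.4, -0.4)
Step 2: at (-1.2, 0.4, -0.4), ∇g = (-8.4, -1.2, -2.4) → (-1.2, 0.4, -0.4) − 0.2·(-8.4, -1.2, -2.4) = (0.48, 0.64, 0.08)
Step 3: at (0.48, 0.64, 0.08), ∇g = (5.76, 5.28, 0.48) → (0.48, 0.64, 0.08) − 0.2·(5.76, 5.28, 0.48) = (-0.672, -0.416, -0.016)

(-0.672, -0.416, -0.016)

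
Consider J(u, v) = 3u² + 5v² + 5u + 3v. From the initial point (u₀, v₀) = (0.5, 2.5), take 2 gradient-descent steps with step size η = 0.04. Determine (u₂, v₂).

(-0.0632, 0.708)

∇J = (6u + 5, 10v + 3)
Step 1: at (0.5, 2.5), ∇J = (8, 28) → (0.5, 2.5) − 0.04·(8, 28) = (0.18, 1.38)
Step 2: at (0.18, 1.38), ∇J = (6.08, 16.8) → (0.18, 1.38) − 0.04·(6.08, 16.8) = (-0.0632, 0.708)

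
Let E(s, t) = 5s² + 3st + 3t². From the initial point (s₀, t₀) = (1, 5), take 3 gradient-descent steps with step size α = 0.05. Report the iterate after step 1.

∇E = (10s + 3t, 3s + 6t)
(s₁, t₁) = (1, 5) − 0.05·(25, 33) = (-0.25, 3.35)

(-0.25, 3.35)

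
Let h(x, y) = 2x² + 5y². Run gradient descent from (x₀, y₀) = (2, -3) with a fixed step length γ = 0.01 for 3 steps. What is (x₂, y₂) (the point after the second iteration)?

∇h = (4x, 10y)
Step 1: at (2, -3), ∇h = (8, -30) → (2, -3) − 0.01·(8, -30) = (1.92, -2.7)
Step 2: at (1.92, -2.7), ∇h = (7.68, -27) → (1.92, -2.7) − 0.01·(7.68, -27) = (1.8432, -2.43)

(1.8432, -2.43)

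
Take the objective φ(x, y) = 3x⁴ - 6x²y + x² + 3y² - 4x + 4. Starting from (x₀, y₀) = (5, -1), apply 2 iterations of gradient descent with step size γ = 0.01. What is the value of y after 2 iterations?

∇φ = (12x³ - 12xy + 2x - 4, -6x² + 6y)
Step 1: at (5, -1), ∇φ = (1566, -156) → (5, -1) − 0.01·(1566, -156) = (-10.66, 0.56)
Step 2: at (-10.66, 0.56), ∇φ = (-14489.950752, -678.4536) → (-10.66, 0.56) − 0.01·(-14489.950752, -678.4536) = (134.23950752, 7.344536)
y = 7.344536

7.344536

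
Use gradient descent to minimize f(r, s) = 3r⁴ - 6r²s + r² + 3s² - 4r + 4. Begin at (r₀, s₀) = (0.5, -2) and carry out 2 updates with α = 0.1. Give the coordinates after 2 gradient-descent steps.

∇f = (12r³ - 12rs + 2r - 4, -6r² + 6s)
Step 1: at (0.5, -2), ∇f = (10.5, -13.5) → (0.5, -2) − 0.1·(10.5, -13.5) = (-0.55, -0.65)
Step 2: at (-0.55, -0.65), ∇f = (-11.3865, -5.715) → (-0.55, -0.65) − 0.1·(-11.3865, -5.715) = (0.58865, -0.0785)

(0.58865, -0.0785)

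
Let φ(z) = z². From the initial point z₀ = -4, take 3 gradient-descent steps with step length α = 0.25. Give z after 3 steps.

-0.5

φ′(z) = 2z
z₁ = -4 − 0.25·(-8) = -2
z₂ = -2 − 0.25·(-4) = -1
z₃ = -1 − 0.25·(-2) = -0.5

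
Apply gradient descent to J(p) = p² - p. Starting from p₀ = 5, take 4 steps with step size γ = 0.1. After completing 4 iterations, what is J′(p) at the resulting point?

J′(p) = 2p - 1
p₁ = 5 − 0.1·9 = 4.1
p₂ = 4.1 − 0.1·7.2 = 3.38
p₃ = 3.38 − 0.1·5.76 = 2.804
p₄ = 2.804 − 0.1·4.608 = 2.3432
J′(p) at (2.3432) = 3.6864

3.6864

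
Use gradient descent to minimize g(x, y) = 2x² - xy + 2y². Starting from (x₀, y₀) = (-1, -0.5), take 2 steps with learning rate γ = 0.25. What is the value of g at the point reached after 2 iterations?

∇g = (4x - y, -x + 4y)
Step 1: at (-1, -0.5), ∇g = (-3.5, -1) → (-1, -0.5) − 0.25·(-3.5, -1) = (-0.125, -0.25)
Step 2: at (-0.125, -0.25), ∇g = (-0.25, -0.875) → (-0.125, -0.25) − 0.25·(-0.25, -0.875) = (-0.0625, -0.03125)
g(-0.0625, -0.03125) = 0.0078125

0.0078125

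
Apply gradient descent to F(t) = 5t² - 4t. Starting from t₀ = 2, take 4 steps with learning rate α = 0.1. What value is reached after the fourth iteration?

0.4

F′(t) = 10t - 4
t₁ = 2 − 0.1·16 = 0.4
t₂ = 0.4 − 0.1·0 = 0.4
t₃ = 0.4 − 0.1·0 = 0.4
t₄ = 0.4 − 0.1·0 = 0.4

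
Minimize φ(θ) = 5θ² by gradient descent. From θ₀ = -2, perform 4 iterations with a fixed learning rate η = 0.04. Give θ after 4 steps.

φ′(θ) = 10θ
θ₁ = -2 − 0.04·(-20) = -1.2
θ₂ = -1.2 − 0.04·(-12) = -0.72
θ₃ = -0.72 − 0.04·(-7.2) = -0.432
θ₄ = -0.432 − 0.04·(-4.32) = -0.2592

-0.2592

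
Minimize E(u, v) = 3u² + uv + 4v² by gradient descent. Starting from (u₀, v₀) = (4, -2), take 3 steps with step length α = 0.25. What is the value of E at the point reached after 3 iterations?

∇E = (6u + v, u + 8v)
(u₁, v₁) = (4, -2) − 0.25·(22, -12) = (-1.5, 1)
(u₂, v₂) = (-1.5, 1) − 0.25·(-8, 6.5) = (0.5, -0.625)
(u₃, v₃) = (0.5, -0.625) − 0.25·(2.375, -4.5) = (-0.09375, 0.5)
E(-0.09375, 0.5) = 0.9794921875

0.9794921875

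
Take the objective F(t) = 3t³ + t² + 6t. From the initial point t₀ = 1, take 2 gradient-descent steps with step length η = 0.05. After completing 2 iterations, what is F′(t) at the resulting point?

5.925768890625

F′(t) = 9t² + 2t + 6
t₁ = 1 − 0.05·17 = 0.15
t₂ = 0.15 − 0.05·6.5025 = -0.175125
F′(t) at (-0.175125) = 5.925768890625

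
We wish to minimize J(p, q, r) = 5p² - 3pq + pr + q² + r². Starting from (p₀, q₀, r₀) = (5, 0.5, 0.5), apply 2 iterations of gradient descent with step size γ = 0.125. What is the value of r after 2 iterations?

-0.046875

∇J = (10p - 3q + r, -3p + 2q, p + 2r)
Step 1: at (5, 0.5, 0.5), ∇J = (49, -14, 6) → (5, 0.5, 0.5) − 0.125·(49, -14, 6) = (-1.125, 2.25, -0.25)
Step 2: at (-1.125, 2.25, -0.25), ∇J = (-18.25, 7.875, -1.625) → (-1.125, 2.25, -0.25) − 0.125·(-18.25, 7.875, -1.625) = (1.15625, 1.265625, -0.046875)
r = -0.046875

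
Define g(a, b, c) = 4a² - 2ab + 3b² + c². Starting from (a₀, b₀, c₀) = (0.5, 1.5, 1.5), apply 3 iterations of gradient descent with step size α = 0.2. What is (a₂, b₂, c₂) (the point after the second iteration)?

(-0.22, 0.14, 0.54)

∇g = (8a - 2b, -2a + 6b, 2c)
Step 1: at (0.5, 1.5, 1.5), ∇g = (1, 8, 3) → (0.5, 1.5, 1.5) − 0.2·(1, 8, 3) = (0.3, -0.1, 0.9)
Step 2: at (0.3, -0.1, 0.9), ∇g = (2.6, -1.2, 1.8) → (0.3, -0.1, 0.9) − 0.2·(2.6, -1.2, 1.8) = (-0.22, 0.14, 0.54)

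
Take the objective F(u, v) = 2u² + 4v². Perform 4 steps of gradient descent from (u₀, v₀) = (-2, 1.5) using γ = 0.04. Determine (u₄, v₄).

(-0.99574272, 0.32072064)

∇F = (4u, 8v)
(u₁, v₁) = (-2, 1.5) − 0.04·(-8, 12) = (-1.68, 1.02)
(u₂, v₂) = (-1.68, 1.02) − 0.04·(-6.72, 8.16) = (-1.4112, 0.6936)
(u₃, v₃) = (-1.4112, 0.6936) − 0.04·(-5.6448, 5.5488) = (-1.185408, 0.471648)
(u₄, v₄) = (-1.185408, 0.471648) − 0.04·(-4.741632, 3.773184) = (-0.99574272, 0.32072064)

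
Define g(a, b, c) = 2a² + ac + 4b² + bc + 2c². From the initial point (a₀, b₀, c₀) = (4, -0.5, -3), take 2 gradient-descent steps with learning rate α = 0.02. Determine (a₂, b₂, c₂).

(3.4974, -0.2458, -2.6712)

∇g = (4a + c, 8b + c, a + b + 4c)
(a₁, b₁, c₁) = (4, -0.5, -3) − 0.02·(13, -7, -8.5) = (3.74, -0.36, -2.83)
(a₂, b₂, c₂) = (3.74, -0.36, -2.83) − 0.02·(12.13, -5.71, -7.94) = (3.4974, -0.2458, -2.6712)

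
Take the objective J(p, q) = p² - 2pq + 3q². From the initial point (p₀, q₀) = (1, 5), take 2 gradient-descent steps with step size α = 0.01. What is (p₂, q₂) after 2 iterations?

∇J = (2p - 2q, -2p + 6q)
Step 1: at (1, 5), ∇J = (-8, 28) → (1, 5) − 0.01·(-8, 28) = (1.08, 4.72)
Step 2: at (1.08, 4.72), ∇J = (-7.28, 26.16) → (1.08, 4.72) − 0.01·(-7.28, 26.16) = (1.1528, 4.4584)

(1.1528, 4.4584)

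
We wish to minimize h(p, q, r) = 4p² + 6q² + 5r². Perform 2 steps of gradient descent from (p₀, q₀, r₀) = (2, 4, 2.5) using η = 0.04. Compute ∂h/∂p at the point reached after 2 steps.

∇h = (8p, 12q, 10r)
Step 1: at (2, 4, 2.5), ∇h = (16, 48, 25) → (2, 4, 2.5) − 0.04·(16, 48, 25) = (1.36, 2.08, 1.5)
Step 2: at (1.36, 2.08, 1.5), ∇h = (10.88, 24.96, 15) → (1.36, 2.08, 1.5) − 0.04·(10.88, 24.96, 15) = (0.9248, 1.0816, 0.9)
∂h/∂p at (0.9248, 1.0816, 0.9) = 7.3984

7.3984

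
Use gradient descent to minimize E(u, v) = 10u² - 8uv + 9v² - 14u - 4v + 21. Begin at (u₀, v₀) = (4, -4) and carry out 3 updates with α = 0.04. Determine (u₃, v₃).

∇E = (20u - 8v - 14, -8u + 18v - 4)
(u₁, v₁) = (4, -4) − 0.04·(98, -108) = (0.08, 0.32)
(u₂, v₂) = (0.08, 0.32) − 0.04·(-14.96, 1.12) = (0.6784, 0.2752)
(u₃, v₃) = (0.6784, 0.2752) − 0.04·(-2.6336, -4.4736) = (0.783744, 0.454144)

(0.783744, 0.454144)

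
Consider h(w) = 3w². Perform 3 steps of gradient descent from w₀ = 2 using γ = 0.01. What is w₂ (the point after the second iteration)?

h′(w) = 6w
w₁ = 2 − 0.01·12 = 1.88
w₂ = 1.88 − 0.01·11.28 = 1.7672

1.7672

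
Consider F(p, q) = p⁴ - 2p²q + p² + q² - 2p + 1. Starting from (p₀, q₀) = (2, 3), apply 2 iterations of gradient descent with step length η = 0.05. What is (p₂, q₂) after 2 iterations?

∇F = (4p³ - 4pq + 2p - 2, -2p² + 2q)
(p₁, q₁) = (2, 3) − 0.05·(10, -2) = (1.5, 3.1)
(p₂, q₂) = (1.5, 3.1) − 0.05·(-4.1, 1.7) = (1.705, 3.015)

(1.705, 3.015)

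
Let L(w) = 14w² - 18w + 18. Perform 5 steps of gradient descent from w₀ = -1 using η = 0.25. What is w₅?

12775.5

L′(w) = 28w - 18
w₁ = -1 − 0.25·(-46) = 10.5
w₂ = 10.5 − 0.25·276 = -58.5
w₃ = -58.5 − 0.25·(-1656) = 355.5
w₄ = 355.5 − 0.25·9936 = -2128.5
w₅ = -2128.5 − 0.25·(-59616) = 12775.5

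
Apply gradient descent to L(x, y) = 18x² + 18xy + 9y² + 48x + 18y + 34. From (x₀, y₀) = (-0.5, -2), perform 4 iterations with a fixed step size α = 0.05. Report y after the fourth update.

∇L = (36x + 18y + 48, 18x + 18y + 18)
Step 1: at (-0.5, -2), ∇L = (-6, -27) → (-0.5, -2) − 0.05·(-6, -27) = (-0.2, -0.65)
Step 2: at (-0.2, -0.65), ∇L = (29.1, 2.7) → (-0.2, -0.65) − 0.05·(29.1, 2.7) = (-1.655, -0.785)
Step 3: at (-1.655, -0.785), ∇L = (-25.71, -25.92) → (-1.655, -0.785) − 0.05·(-25.71, -25.92) = (-0.3695, 0.511)
Step 4: at (-0.3695, 0.511), ∇L = (43.896, 20.547) → (-0.3695, 0.511) − 0.05·(43.896, 20.547) = (-2.5643, -0.51635)
y = -0.51635

-0.51635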